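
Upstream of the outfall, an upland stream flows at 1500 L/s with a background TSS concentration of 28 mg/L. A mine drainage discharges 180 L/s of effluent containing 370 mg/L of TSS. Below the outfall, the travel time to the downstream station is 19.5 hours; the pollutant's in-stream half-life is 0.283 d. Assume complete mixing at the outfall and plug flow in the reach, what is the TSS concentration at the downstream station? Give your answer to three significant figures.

8.84 mg/L

Conservation of mass: C = (1500·28.00 + 180.0·370.0) / 1680 = 108600/1680 = 64.64 mg/L.
Half-life 0.283 d → k = ln 2 / 0.283 = 2.449 d⁻¹.
Decay over the reach: 64.64·exp(−kt) = 64.64·0.1367 = 8.836 mg/L.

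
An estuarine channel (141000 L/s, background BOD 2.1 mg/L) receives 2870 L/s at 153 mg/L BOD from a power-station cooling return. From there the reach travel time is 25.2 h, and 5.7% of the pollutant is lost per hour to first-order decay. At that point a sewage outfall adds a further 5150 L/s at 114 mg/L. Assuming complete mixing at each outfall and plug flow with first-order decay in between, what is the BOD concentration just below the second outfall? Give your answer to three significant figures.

5.06 mg/L

Mass balance: C = (141000·2.100 + 2870·153.0) / 143900 = 735200/143900 = 5.110 mg/L; combined flow 143900 L/s.
5.7%/h lost → k = −ln(1 − 0.057) = 0.05869 h⁻¹.
Applying C = C₀e^(−kt): 5.110 × 0.2279 = 1.164 mg/L.
Second outfall: C = (143900·1.164 + 5150·114.0)/149000 = 5.064 mg/L.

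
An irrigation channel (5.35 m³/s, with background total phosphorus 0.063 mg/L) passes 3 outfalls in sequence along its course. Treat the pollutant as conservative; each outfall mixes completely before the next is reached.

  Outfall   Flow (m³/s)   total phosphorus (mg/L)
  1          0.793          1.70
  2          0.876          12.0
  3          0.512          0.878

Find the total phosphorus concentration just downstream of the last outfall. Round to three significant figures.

1.68 mg/L

After outfall 1: Q = 5.350 + 0.7930 = 6.143 m³/s; C = (5.350·0.06300 + 0.7930·1.700)/6.143 = 0.2743 mg/L.
After outfall 2: Q = 6.143 + 0.8760 = 7.019 m³/s; C = (6.143·0.2743 + 0.8760·12.00)/7.019 = 1.738 mg/L.
After outfall 3: Q = 7.019 + 0.5120 = 7.531 m³/s; C = (7.019·1.738 + 0.5120·0.8780)/7.531 = 1.679 mg/L.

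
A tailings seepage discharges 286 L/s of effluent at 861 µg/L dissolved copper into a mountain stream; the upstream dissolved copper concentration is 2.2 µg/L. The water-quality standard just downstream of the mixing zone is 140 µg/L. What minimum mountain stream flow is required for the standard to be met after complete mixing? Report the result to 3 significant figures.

Set C_mix = 140: (Q·2.200 + 286.0·861.0) / (Q + 286.0) = 140
→ Q = 286.0·(861.0 − 140)/(140 − 2.200) = 1496 L/s.

1500 L/s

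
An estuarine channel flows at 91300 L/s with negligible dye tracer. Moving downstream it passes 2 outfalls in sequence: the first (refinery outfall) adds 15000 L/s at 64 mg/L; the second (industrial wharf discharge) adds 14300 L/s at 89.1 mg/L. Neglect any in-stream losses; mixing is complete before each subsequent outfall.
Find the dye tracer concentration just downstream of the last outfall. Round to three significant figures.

18.5 mg/L

Outfall 1: combined Q = 106300 L/s; C = (91300·0 + 15000·64.00)/106300 = 9.031 mg/L.
Outfall 2: combined Q = 120600 L/s; C = (106300·9.031 + 14300·89.10)/120600 = 18.53 mg/L.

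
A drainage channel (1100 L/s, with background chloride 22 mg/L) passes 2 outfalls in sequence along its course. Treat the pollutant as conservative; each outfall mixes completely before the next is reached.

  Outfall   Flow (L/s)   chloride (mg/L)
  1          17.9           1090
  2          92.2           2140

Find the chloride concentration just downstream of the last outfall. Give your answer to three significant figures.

199 mg/L

Outfall 1: combined Q = 1118 L/s; C = (1100·22.00 + 17.90·1090)/1118 = 39.10 mg/L.
Outfall 2: combined Q = 1210 L/s; C = (1118·39.10 + 92.20·2140)/1210 = 199.2 mg/L.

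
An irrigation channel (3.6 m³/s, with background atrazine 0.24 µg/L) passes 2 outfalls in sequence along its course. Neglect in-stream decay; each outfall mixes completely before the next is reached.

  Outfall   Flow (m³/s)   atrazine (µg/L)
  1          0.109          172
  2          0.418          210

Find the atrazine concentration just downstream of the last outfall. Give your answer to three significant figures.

26.0 µg/L

Below outfall 1: Q → 3.709 m³/s, C = (3.600·0.2400 + 0.1090·172.0)/3.709 = 5.288 µg/L.
Below outfall 2: Q → 4.127 m³/s, C = (3.709·5.288 + 0.4180·210.0)/4.127 = 26.02 µg/L.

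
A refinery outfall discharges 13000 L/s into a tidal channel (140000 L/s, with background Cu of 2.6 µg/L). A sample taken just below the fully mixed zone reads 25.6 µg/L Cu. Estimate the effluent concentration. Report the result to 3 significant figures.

273 µg/L

Mass balance: 140000·2.600 + 13000·Cₑ = 153000·25.60
→ Cₑ = (153000·25.60 − 140000·2.600) / 13000 = 273.3 µg/L.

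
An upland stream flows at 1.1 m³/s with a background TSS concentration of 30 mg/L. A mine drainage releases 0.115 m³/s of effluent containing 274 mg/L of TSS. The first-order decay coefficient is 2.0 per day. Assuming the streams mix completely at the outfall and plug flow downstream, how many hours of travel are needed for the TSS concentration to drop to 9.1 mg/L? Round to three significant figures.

Conservation of mass: C = (1.100·30.00 + 0.1150·274.0) / 1.215 = 64.51/1.215 = 53.09 mg/L.
53.09·exp(−k·t) = 9.1 → t = ln(53.09/9.1)/k = 76200 s = 21.17 h.

21.2 h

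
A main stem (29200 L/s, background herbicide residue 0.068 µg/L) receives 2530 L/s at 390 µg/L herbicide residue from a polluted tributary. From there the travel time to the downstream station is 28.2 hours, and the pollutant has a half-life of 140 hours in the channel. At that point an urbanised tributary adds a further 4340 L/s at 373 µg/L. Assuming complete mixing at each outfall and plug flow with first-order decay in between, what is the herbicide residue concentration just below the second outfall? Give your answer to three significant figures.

Mass balance: C = (29200·0.06800 + 2530·390.0) / 31730 = 988700/31730 = 31.16 µg/L; combined flow 31730 L/s.
Half-life 140 h → k = ln 2 / 140 = 0.004951 h⁻¹ = 0.1188 d⁻¹.
Decay over the reach: 31.16·exp(−kt) = 31.16·0.8697 = 27.10 µg/L.
Second outfall: C = (31730·27.10 + 4340·373.0)/36070 = 68.72 µg/L.

68.7 µg/L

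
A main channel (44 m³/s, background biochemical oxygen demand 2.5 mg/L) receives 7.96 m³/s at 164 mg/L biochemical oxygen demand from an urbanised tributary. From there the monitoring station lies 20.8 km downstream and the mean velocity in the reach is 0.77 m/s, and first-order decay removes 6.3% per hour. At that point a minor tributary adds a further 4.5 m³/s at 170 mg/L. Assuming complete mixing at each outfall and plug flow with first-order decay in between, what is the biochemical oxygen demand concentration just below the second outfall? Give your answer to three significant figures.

Mixed concentration C = ΣQC/ΣQ = (44.00·2.500 + 7.960·164.0) / 51.96 = 1415/51.96 = 27.24 mg/L; combined flow 51.96 m³/s.
Travel time t = 20.8·1000 / 0.77 = 27010 s = 7.504 h.
6.3%/h lost → k = −ln(1 − 0.063) = 0.06507 h⁻¹.
After decay, C = 27.24 × e^(−kt) = 27.24 × 0.6137 = 16.72 mg/L.
At the second outfall, C = (51.96·16.72 + 4.500·170.0) / (51.96 + 4.500) = 28.93 mg/L.

28.9 mg/L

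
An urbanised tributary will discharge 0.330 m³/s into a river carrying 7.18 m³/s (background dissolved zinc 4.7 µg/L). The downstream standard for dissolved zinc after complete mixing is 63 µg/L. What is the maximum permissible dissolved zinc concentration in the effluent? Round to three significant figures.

At the limit, (Qr·Cr + Qe·Cₑ)/(Qr + Qe) = 63:
Cₑ = (7.510·63 − 7.180·4.700) / 0.3300 = 1331 µg/L.

1330 µg/L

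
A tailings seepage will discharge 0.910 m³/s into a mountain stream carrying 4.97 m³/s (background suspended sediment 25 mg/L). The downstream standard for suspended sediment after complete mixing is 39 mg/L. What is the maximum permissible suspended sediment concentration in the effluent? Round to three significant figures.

At the limit, (Qr·Cr + Qe·Cₑ)/(Qr + Qe) = 39:
Cₑ = (5.880·39 − 4.970·25.00) / 0.9100 = 115.5 mg/L.

115 mg/L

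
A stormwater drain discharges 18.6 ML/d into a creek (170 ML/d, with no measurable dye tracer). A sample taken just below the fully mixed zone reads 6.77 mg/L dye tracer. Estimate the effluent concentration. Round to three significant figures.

Mass balance: 170.0·0 + 18.60·Cₑ = 188.6·6.770
→ Cₑ = (188.6·6.770 − 170.0·0) / 18.60 = 68.65 mg/L.

68.6 mg/L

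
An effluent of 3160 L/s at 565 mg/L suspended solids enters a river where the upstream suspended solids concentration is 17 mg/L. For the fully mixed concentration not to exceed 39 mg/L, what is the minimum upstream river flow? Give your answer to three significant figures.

75600 L/s

Set C_mix = 39: (Q·17.00 + 3160·565.0) / (Q + 3160) = 39
→ Q = 3160·(565.0 − 39)/(39 − 17.00) = 75550 L/s.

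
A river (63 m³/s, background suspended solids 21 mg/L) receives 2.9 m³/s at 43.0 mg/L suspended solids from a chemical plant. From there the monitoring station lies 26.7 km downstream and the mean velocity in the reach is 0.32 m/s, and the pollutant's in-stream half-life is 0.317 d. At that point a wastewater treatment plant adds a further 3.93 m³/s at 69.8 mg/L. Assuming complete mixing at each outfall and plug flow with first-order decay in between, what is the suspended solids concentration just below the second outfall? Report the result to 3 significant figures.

After mixing, C = (63.00·21.00 + 2.900·43.00) / 65.90 = 1448/65.90 = 21.97 mg/L; combined flow 65.90 m³/s.
Travel time t = 26.7·1000 / 0.32 = 83440 s = 23.18 h.
Half-life 0.317 d → k = ln 2 / 0.317 = 2.187 d⁻¹.
After decay, C = 21.97 × e^(−kt) = 21.97 × 0.1210 = 2.659 mg/L.
At the second outfall, C = (65.90·2.659 + 3.930·69.80) / (65.90 + 3.930) = 6.438 mg/L.

6.44 mg/L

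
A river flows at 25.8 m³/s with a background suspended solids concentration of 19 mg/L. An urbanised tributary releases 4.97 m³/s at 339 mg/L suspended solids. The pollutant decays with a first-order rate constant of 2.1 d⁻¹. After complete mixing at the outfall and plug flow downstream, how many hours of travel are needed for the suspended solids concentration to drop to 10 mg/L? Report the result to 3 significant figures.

22.4 h

Mass balance: C = (25.80·19.00 + 4.970·339.0) / 30.77 = 2175/30.77 = 70.69 mg/L.
70.69·exp(−k·t) = 10 → t = ln(70.69/10)/k = 80460 s = 22.35 h.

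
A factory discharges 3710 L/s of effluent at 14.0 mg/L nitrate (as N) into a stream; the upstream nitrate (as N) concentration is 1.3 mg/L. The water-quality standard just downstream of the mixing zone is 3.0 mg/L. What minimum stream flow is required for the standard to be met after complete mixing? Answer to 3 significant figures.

Set C_mix = 3.0: (Q·1.300 + 3710·14.00) / (Q + 3710) = 3.0
→ Q = 3710·(14.00 − 3.0)/(3.0 − 1.300) = 24010 L/s.

24000 L/s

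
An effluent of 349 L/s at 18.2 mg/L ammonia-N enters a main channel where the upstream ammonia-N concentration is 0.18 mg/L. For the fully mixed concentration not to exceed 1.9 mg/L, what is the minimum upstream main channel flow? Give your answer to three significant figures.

Set C_mix = 1.9: (Q·0.1800 + 349.0·18.20) / (Q + 349.0) = 1.9
→ Q = 349.0·(18.20 − 1.9)/(1.9 − 0.1800) = 3307 L/s.

3310 L/s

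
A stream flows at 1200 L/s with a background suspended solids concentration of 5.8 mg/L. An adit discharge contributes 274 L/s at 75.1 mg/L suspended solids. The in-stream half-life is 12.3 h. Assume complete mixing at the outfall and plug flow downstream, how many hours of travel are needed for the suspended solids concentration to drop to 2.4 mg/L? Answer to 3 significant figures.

36.4 h

After mixing, C = (1200·5.800 + 274.0·75.10) / 1474 = 27540/1474 = 18.68 mg/L.
Half-life 12.3 h → k = ln 2 / 12.3 = 0.05635 h⁻¹ = 1.352 d⁻¹.
18.68·exp(−k·t) = 2.4 → t = ln(18.68/2.4)/k = 131100 s = 36.41 h.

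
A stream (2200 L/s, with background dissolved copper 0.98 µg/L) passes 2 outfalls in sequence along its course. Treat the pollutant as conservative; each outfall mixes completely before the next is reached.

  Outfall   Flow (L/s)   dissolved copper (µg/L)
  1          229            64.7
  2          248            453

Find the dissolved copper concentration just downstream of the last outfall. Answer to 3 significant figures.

After outfall 1: Q = 2200 + 229.0 = 2429 L/s; C = (2200·0.9800 + 229.0·64.70)/2429 = 6.987 µg/L.
After outfall 2: Q = 2429 + 248.0 = 2677 L/s; C = (2429·6.987 + 248.0·453.0)/2677 = 48.31 µg/L.

48.3 µg/L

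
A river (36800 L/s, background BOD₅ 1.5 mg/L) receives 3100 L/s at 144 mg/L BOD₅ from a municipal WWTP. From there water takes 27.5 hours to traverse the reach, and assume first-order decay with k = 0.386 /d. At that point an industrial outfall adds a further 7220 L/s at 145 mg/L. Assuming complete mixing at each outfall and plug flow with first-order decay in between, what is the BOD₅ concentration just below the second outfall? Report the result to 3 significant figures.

29.1 mg/L

After mixing, C = (36800·1.500 + 3100·144.0) / 39900 = 501600/39900 = 12.57 mg/L; combined flow 39900 L/s.
Applying C = C₀e^(−kt): 12.57 × 0.6426 = 8.078 mg/L.
At the second outfall, C = (39900·8.078 + 7220·145.0) / (39900 + 7220) = 29.06 mg/L.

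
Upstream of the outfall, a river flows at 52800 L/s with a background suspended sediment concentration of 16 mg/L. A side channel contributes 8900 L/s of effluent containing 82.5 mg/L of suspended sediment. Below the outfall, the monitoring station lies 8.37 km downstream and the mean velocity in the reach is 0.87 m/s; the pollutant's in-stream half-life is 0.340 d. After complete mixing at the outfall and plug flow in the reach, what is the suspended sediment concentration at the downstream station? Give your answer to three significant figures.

20.4 mg/L

Mass balance: C = (52800·16.00 + 8900·82.50) / 61700 = 1579000/61700 = 25.59 mg/L.
Travel time t = 8.37·1000 / 0.87 = 9621 s = 2.672 h.
Half-life 0.340 d → k = ln 2 / 0.340 = 2.039 d⁻¹.
After decay, C = 25.59 × e^(−kt) = 25.59 × 0.7969 = 20.39 mg/L.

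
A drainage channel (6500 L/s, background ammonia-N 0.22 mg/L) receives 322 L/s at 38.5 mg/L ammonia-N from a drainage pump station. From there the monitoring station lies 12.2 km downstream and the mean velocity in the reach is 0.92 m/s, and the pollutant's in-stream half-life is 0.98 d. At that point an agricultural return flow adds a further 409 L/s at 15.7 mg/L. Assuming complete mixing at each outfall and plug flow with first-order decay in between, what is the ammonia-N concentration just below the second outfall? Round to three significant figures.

2.60 mg/L

After mixing, C = (6500·0.2200 + 322.0·38.50) / 6822 = 13830/6822 = 2.027 mg/L; combined flow 6822 L/s.
Travel time t = 12.2·1000 / 0.92 = 13260 s = 3.684 h.
Half-life 0.98 d → k = ln 2 / 0.98 = 0.7073 d⁻¹.
Decay over the reach: 2.027·exp(−kt) = 2.027·0.8971 = 1.818 mg/L.
At the second outfall, C = (6822·1.818 + 409.0·15.70) / (6822 + 409.0) = 2.603 mg/L.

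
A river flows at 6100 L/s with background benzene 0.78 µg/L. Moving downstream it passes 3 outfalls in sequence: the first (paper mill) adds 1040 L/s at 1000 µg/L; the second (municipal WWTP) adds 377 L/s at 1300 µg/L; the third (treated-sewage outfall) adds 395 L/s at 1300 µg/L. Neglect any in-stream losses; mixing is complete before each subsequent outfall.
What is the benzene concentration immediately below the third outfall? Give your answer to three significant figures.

259 µg/L

Outfall 1: combined Q = 7140 L/s; C = (6100·0.7800 + 1040·1000)/7140 = 146.3 µg/L.
Outfall 2: combined Q = 7517 L/s; C = (7140·146.3 + 377.0·1300)/7517 = 204.2 µg/L.
Outfall 3: combined Q = 7912 L/s; C = (7517·204.2 + 395.0·1300)/7912 = 258.9 µg/L.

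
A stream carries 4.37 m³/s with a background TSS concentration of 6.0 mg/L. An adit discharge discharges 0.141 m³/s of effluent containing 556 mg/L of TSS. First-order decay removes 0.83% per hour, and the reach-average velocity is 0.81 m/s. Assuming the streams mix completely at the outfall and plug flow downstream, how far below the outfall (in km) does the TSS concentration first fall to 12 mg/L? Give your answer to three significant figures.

231 km

Mass balance: C = (4.370·6.000 + 0.1410·556.0) / 4.511 = 104.6/4.511 = 23.19 mg/L.
0.83%/h lost → k = −ln(1 − 0.0083) = 0.008335 h⁻¹.
Set 23.19·exp(−k·t) = 12 → t = ln(23.19/12)/k = 284600 s = 79.05 h.
Distance = v·t = 0.81·284600 = 230500 m = 230.5 km.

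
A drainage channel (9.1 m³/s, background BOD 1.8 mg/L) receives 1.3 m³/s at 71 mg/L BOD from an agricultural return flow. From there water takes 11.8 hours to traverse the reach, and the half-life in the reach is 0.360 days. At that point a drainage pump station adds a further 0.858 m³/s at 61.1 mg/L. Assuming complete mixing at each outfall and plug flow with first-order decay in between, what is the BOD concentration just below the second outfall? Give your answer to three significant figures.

Mixed concentration C = ΣQC/ΣQ = (9.100·1.800 + 1.300·71.00) / 10.40 = 108.7/10.40 = 10.45 mg/L; combined flow 10.40 m³/s.
Half-life 0.360 d → k = ln 2 / 0.360 = 1.925 d⁻¹.
After decay, C = 10.45 × e^(−kt) = 10.45 × 0.3880 = 4.055 mg/L.
At the second outfall, C = (10.40·4.055 + 0.8580·61.10) / (10.40 + 0.8580) = 8.403 mg/L.

8.40 mg/L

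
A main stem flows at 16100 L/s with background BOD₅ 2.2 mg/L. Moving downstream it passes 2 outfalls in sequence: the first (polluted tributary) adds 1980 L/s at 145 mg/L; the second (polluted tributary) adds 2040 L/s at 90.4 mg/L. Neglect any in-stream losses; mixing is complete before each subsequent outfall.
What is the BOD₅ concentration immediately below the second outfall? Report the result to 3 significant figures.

25.2 mg/L

Outfall 1: combined Q = 18080 L/s; C = (16100·2.200 + 1980·145.0)/18080 = 17.84 mg/L.
Outfall 2: combined Q = 20120 L/s; C = (18080·17.84 + 2040·90.40)/20120 = 25.20 mg/L.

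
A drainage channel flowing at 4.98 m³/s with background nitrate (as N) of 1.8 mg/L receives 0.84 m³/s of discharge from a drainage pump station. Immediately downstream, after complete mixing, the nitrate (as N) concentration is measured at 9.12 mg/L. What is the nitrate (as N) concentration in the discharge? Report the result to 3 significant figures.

52.5 mg/L

Mass balance: 4.980·1.800 + 0.8400·Cₑ = 5.820·9.120
→ Cₑ = (5.820·9.120 − 4.980·1.800) / 0.8400 = 52.52 mg/L.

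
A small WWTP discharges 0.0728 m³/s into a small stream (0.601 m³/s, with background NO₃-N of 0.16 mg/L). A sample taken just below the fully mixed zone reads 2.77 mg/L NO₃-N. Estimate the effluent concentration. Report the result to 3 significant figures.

Mass balance: 0.6010·0.1600 + 0.07280·Cₑ = 0.6738·2.770
→ Cₑ = (0.6738·2.770 − 0.6010·0.1600) / 0.07280 = 24.32 mg/L.

24.3 mg/L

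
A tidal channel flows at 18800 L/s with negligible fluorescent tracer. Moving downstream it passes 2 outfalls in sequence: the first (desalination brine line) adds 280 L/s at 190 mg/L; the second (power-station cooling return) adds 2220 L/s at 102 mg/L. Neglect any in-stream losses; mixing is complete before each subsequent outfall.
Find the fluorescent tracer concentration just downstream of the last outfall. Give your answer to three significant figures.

13.1 mg/L

Below outfall 1: Q → 19080 L/s, C = (18800·0 + 280.0·190.0)/19080 = 2.788 mg/L.
Below outfall 2: Q → 21300 L/s, C = (19080·2.788 + 2220·102.0)/21300 = 13.13 mg/L.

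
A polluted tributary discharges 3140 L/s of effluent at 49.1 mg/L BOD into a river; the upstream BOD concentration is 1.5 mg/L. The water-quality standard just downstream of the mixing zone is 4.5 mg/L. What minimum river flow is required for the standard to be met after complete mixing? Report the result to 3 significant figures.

46700 L/s

Set C_mix = 4.5: (Q·1.500 + 3140·49.10) / (Q + 3140) = 4.5
→ Q = 3140·(49.10 − 4.5)/(4.5 − 1.500) = 46680 L/s.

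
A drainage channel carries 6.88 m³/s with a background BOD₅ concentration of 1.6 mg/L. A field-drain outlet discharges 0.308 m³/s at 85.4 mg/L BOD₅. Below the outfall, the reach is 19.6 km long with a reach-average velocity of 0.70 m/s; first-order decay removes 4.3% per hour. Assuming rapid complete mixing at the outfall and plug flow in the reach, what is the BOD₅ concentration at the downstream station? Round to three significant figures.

Flow-weighted average: C = (6.880·1.600 + 0.3080·85.40) / 7.188 = 37.31/7.188 = 5.191 mg/L.
Travel time t = 19.6·1000 / 0.70 = 28000 s = 7.778 h.
4.3%/h lost → k = −ln(1 − 0.043) = 0.04395 h⁻¹.
After decay, C = 5.191 × e^(−kt) = 5.191 × 0.7105 = 3.688 mg/L.

3.69 mg/L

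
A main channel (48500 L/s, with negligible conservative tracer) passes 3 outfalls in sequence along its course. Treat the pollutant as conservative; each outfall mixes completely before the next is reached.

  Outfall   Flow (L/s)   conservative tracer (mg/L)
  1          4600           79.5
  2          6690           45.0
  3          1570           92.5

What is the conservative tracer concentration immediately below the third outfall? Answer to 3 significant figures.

13.2 mg/L

Below outfall 1: Q → 53100 L/s, C = (48500·0 + 4600·79.50)/53100 = 6.887 mg/L.
Below outfall 2: Q → 59790 L/s, C = (53100·6.887 + 6690·45.00)/59790 = 11.15 mg/L.
Below outfall 3: Q → 61360 L/s, C = (59790·11.15 + 1570·92.50)/61360 = 13.23 mg/L.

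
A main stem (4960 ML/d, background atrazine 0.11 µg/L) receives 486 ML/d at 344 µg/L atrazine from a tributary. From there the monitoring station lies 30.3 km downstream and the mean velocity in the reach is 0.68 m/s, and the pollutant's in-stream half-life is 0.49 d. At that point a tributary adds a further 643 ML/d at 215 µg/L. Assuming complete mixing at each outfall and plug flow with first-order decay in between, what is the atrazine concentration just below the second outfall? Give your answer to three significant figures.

36.0 µg/L

After mixing, C = (4960·0.1100 + 486.0·344.0) / 5446 = 167700/5446 = 30.80 µg/L; combined flow 5446 ML/d.
Travel time t = 30.3·1000 / 0.68 = 44560 s = 12.38 h.
Half-life 0.49 d → k = ln 2 / 0.49 = 1.415 d⁻¹.
First-order decay: C = 30.80·exp(−k·t) = 30.80·0.4821 = 14.85 µg/L.
At the second outfall, C = (5446·14.85 + 643.0·215.0) / (5446 + 643.0) = 35.98 µg/L.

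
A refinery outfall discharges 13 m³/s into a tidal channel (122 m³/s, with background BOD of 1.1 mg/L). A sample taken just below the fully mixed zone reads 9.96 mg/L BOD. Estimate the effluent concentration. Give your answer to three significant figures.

Mass balance: 122.0·1.100 + 13.00·Cₑ = 135.0·9.960
→ Cₑ = (135.0·9.960 − 122.0·1.100) / 13.00 = 93.11 mg/L.

93.1 mg/L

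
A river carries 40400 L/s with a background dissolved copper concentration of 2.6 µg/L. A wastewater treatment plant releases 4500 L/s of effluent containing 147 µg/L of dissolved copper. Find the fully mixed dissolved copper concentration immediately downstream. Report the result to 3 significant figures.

17.1 µg/L

Mass balance: C = (40400·2.600 + 4500·147.0) / 44900 = 766500/44900 = 17.07 µg/L.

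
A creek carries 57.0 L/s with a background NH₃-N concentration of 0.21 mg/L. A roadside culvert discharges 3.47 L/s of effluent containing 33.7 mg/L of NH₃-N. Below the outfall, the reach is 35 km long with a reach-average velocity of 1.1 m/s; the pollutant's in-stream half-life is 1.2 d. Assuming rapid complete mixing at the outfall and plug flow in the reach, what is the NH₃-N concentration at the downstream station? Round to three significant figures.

After mixing, C = (57.00·0.2100 + 3.470·33.70) / 60.47 = 128.9/60.47 = 2.132 mg/L.
Travel time t = 35·1000 / 1.1 = 31820 s = 8.838 h.
Half-life 1.2 d → k = ln 2 / 1.2 = 0.5776 d⁻¹.
First-order decay: C = 2.132·exp(−k·t) = 2.132·0.8084 = 1.723 mg/L.

1.72 mg/L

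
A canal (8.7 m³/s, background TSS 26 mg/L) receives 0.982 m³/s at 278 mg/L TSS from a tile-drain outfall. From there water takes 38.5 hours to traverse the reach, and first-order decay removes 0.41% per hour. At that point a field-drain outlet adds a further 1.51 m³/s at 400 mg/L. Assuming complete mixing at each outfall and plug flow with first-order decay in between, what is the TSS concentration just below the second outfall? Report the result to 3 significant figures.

After mixing, C = (8.700·26.00 + 0.9820·278.0) / 9.682 = 499.2/9.682 = 51.56 mg/L; combined flow 9.682 m³/s.
0.41%/h lost → k = −ln(1 − 0.0041) = 0.004108 h⁻¹.
After decay, C = 51.56 × e^(−kt) = 51.56 × 0.8537 = 44.02 mg/L.
Second outfall: C = (9.682·44.02 + 1.510·400.0)/11.19 = 92.04 mg/L.

92.0 mg/L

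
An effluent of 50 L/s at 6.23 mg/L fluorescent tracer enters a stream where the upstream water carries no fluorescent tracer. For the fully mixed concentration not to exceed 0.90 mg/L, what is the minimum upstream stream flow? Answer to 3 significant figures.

Set C_mix = 0.90: (Q·0 + 50.00·6.230) / (Q + 50.00) = 0.90
→ Q = 50.00·(6.230 − 0.90)/(0.90 − 0) = 296.1 L/s.

296 L/s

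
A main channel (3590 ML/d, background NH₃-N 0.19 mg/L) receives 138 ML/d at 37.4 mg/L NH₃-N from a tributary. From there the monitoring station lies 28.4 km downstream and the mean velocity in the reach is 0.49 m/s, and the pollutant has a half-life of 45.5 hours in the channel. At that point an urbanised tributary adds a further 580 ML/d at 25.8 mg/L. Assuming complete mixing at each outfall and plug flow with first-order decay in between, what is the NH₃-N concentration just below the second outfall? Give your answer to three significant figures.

Mixed concentration C = ΣQC/ΣQ = (3590·0.1900 + 138.0·37.40) / 3728 = 5843/3728 = 1.567 mg/L; combined flow 3728 ML/d.
Travel time t = 28.4·1000 / 0.49 = 57960 s = 16.10 h.
Half-life 45.5 h → k = ln 2 / 45.5 = 0.01523 h⁻¹ = 0.3656 d⁻¹.
Decay over the reach: 1.567·exp(−kt) = 1.567·0.7825 = 1.226 mg/L.
At the second outfall, C = (3728·1.226 + 580.0·25.80) / (3728 + 580.0) = 4.535 mg/L.

4.53 mg/L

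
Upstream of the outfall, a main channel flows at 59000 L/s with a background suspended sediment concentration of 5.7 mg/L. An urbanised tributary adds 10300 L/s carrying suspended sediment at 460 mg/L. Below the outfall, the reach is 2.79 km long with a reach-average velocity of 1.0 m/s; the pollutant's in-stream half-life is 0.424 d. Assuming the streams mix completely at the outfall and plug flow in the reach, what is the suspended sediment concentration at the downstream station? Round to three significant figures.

69.5 mg/L

Conservation of mass: C = (59000·5.700 + 10300·460.0) / 69300 = 5074000/69300 = 73.22 mg/L.
Travel time t = 2.79·1000 / 1.0 = 2790 s = 0.7750 h.
Half-life 0.424 d → k = ln 2 / 0.424 = 1.635 d⁻¹.
First-order decay: C = 73.22·exp(−k·t) = 73.22·0.9486 = 69.46 mg/L.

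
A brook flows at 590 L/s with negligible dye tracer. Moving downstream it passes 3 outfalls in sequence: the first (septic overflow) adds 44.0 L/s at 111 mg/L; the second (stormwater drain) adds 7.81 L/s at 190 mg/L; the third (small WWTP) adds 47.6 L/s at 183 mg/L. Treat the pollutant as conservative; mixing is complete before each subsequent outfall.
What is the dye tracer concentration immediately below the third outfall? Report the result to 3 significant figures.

Outfall 1: combined Q = 634.0 L/s; C = (590.0·0 + 44.00·111.0)/634.0 = 7.703 mg/L.
Outfall 2: combined Q = 641.8 L/s; C = (634.0·7.703 + 7.810·190.0)/641.8 = 9.922 mg/L.
Outfall 3: combined Q = 689.4 L/s; C = (641.8·9.922 + 47.60·183.0)/689.4 = 21.87 mg/L.

21.9 mg/L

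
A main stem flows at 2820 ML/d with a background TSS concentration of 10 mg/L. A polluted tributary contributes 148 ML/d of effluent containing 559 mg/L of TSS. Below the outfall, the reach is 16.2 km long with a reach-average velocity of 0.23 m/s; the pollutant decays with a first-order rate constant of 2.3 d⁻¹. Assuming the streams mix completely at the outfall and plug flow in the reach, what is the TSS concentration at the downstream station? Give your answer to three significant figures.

5.73 mg/L

Mixed concentration C = ΣQC/ΣQ = (2820·10.00 + 148.0·559.0) / 2968 = 110900/2968 = 37.38 mg/L.
Travel time t = 16.2·1000 / 0.23 = 70430 s = 19.57 h.
Applying C = C₀e^(−kt): 37.38 × 0.1534 = 5.732 mg/L.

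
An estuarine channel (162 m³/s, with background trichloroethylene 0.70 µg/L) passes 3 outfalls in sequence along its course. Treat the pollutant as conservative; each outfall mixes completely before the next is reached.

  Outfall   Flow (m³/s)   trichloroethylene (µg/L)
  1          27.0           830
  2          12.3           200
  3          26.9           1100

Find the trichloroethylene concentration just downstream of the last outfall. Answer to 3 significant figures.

239 µg/L

Below outfall 1: Q → 189.0 m³/s, C = (162.0·0.7000 + 27.00·830.0)/189.0 = 119.2 µg/L.
Below outfall 2: Q → 201.3 m³/s, C = (189.0·119.2 + 12.30·200.0)/201.3 = 124.1 µg/L.
Below outfall 3: Q → 228.2 m³/s, C = (201.3·124.1 + 26.90·1100)/228.2 = 239.1 µg/L.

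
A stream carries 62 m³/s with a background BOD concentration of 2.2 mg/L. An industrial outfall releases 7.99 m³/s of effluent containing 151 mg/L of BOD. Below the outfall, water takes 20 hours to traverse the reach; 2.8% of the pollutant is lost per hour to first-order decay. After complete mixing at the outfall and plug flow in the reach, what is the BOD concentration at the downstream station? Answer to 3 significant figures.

10.9 mg/L

Mass balance: C = (62.00·2.200 + 7.990·151.0) / 69.99 = 1343/69.99 = 19.19 mg/L.
2.8%/h lost → k = −ln(1 − 0.028) = 0.02840 h⁻¹.
Decay over the reach: 19.19·exp(−kt) = 19.19·0.5667 = 10.87 mg/L.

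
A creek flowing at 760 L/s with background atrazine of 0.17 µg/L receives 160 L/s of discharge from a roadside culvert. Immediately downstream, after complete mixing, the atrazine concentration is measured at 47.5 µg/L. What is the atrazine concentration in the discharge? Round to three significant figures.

272 µg/L

Mass balance: 760.0·0.1700 + 160.0·Cₑ = 920.0·47.50
→ Cₑ = (920.0·47.50 − 760.0·0.1700) / 160.0 = 272.3 µg/L.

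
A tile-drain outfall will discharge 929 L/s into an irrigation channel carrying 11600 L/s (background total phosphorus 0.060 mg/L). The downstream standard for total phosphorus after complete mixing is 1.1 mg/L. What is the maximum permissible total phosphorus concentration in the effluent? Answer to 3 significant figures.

At the limit, (Qr·Cr + Qe·Cₑ)/(Qr + Qe) = 1.1:
Cₑ = (12530·1.1 − 11600·0.06000) / 929.0 = 14.09 mg/L.

14.1 mg/L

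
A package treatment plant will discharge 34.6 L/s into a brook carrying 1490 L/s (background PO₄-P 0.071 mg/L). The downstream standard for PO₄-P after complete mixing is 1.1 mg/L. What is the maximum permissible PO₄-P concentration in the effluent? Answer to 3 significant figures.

45.4 mg/L

At the limit, (Qr·Cr + Qe·Cₑ)/(Qr + Qe) = 1.1:
Cₑ = (1525·1.1 − 1490·0.07100) / 34.60 = 45.41 mg/L.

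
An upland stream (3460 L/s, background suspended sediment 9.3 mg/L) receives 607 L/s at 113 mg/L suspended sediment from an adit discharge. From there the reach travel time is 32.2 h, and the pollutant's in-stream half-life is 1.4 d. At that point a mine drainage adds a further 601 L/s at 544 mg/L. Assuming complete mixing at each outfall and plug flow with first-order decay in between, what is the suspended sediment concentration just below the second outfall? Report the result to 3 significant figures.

Conservation of mass: C = (3460·9.300 + 607.0·113.0) / 4067 = 100800/4067 = 24.78 mg/L; combined flow 4067 L/s.
Half-life 1.4 d → k = ln 2 / 1.4 = 0.4951 d⁻¹.
Applying C = C₀e^(−kt): 24.78 × 0.5147 = 12.75 mg/L.
Second outfall: C = (4067·12.75 + 601.0·544.0)/4668 = 81.15 mg/L.

81.1 mg/L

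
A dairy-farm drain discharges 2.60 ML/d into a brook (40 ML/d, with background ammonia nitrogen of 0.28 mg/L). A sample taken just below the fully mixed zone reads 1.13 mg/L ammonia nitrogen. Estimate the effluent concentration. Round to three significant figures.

Mass balance: 40.00·0.2800 + 2.600·Cₑ = 42.60·1.130
→ Cₑ = (42.60·1.130 − 40.00·0.2800) / 2.600 = 14.21 mg/L.

14.2 mg/L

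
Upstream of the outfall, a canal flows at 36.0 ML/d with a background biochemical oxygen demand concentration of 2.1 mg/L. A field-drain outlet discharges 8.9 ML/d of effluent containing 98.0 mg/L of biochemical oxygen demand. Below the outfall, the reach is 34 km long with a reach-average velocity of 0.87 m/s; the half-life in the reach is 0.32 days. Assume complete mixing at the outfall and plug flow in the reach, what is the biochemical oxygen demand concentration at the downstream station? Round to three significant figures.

Mixed concentration C = ΣQC/ΣQ = (36.00·2.100 + 8.900·98.00) / 44.90 = 947.8/44.90 = 21.11 mg/L.
Travel time t = 34·1000 / 0.87 = 39080 s = 10.86 h.
Half-life 0.32 d → k = ln 2 / 0.32 = 2.166 d⁻¹.
Applying C = C₀e^(−kt): 21.11 × 0.3754 = 7.924 mg/L.

7.92 mg/L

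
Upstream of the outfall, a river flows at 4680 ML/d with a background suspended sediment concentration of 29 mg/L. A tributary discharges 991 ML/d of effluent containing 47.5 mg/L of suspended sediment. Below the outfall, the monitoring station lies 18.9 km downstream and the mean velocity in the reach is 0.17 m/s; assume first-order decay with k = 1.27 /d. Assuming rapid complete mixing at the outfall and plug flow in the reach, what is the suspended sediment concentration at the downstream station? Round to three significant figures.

6.29 mg/L

After mixing, C = (4680·29.00 + 991.0·47.50) / 5671 = 182800/5671 = 32.23 mg/L.
Travel time t = 18.9·1000 / 0.17 = 111200 s = 30.88 h.
After decay, C = 32.23 × e^(−kt) = 32.23 × 0.1951 = 6.289 mg/L.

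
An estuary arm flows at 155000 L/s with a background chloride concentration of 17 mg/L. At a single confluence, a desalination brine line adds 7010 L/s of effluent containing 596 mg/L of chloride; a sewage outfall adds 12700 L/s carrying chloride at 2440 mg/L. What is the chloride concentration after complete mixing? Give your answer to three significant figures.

After mixing, C = (155000·17.00 + 7010·596.0 + 12700·2440) / 174700 = 37800000/174700 = 216.4 mg/L.

216 mg/L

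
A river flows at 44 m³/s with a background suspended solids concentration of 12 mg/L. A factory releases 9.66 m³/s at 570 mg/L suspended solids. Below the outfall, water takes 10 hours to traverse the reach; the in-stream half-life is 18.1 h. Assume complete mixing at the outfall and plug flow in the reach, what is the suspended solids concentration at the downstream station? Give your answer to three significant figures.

76.7 mg/L

After mixing, C = (44.00·12.00 + 9.660·570.0) / 53.66 = 6034/53.66 = 112.5 mg/L.
Half-life 18.1 h → k = ln 2 / 18.1 = 0.03830 h⁻¹ = 0.9191 d⁻¹.
First-order decay: C = 112.5·exp(−k·t) = 112.5·0.6818 = 76.68 mg/L.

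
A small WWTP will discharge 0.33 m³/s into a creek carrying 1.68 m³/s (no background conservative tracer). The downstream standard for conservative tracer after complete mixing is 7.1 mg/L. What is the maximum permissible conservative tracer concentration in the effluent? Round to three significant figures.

At the limit, (Qr·Cr + Qe·Cₑ)/(Qr + Qe) = 7.1:
Cₑ = (2.010·7.1 − 1.680·0) / 0.3300 = 43.25 mg/L.

43.2 mg/L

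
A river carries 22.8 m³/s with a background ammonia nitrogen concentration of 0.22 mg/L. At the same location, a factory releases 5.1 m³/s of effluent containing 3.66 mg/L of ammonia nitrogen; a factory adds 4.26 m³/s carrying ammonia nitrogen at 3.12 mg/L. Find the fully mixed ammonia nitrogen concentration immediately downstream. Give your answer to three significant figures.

Flow-weighted average: C = (22.80·0.2200 + 5.100·3.660 + 4.260·3.120) / 32.16 = 36.97/32.16 = 1.150 mg/L.

1.15 mg/L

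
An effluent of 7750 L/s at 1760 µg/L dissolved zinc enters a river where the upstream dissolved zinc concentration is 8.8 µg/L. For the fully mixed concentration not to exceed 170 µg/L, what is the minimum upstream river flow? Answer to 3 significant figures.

Set C_mix = 170: (Q·8.800 + 7750·1760) / (Q + 7750) = 170
→ Q = 7750·(1760 − 170)/(170 − 8.800) = 76440 L/s.

76400 L/s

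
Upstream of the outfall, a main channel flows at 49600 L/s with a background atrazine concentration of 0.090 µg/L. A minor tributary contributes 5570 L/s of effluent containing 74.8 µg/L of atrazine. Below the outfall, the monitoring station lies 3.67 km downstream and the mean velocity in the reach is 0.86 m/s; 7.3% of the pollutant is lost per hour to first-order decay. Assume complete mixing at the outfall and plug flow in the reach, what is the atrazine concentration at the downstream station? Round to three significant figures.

6.98 µg/L

Conservation of mass: C = (49600·0.09000 + 5570·74.80) / 55170 = 421100/55170 = 7.633 µg/L.
Travel time t = 3.67·1000 / 0.86 = 4267 s = 1.185 h.
7.3%/h lost → k = −ln(1 − 0.073) = 0.07580 h⁻¹.
First-order decay: C = 7.633·exp(−k·t) = 7.633·0.9141 = 6.977 µg/L.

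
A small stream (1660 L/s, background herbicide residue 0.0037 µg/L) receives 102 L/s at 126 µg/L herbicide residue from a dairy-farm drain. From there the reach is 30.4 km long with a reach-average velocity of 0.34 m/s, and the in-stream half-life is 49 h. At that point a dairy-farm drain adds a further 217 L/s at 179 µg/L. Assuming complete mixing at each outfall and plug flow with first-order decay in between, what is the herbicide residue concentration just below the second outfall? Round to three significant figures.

Flow-weighted average: C = (1660·0.003700 + 102.0·126.0) / 1762 = 12860/1762 = 7.297 µg/L; combined flow 1762 L/s.
Travel time t = 30.4·1000 / 0.34 = 89410 s = 24.84 h.
Half-life 49 h → k = ln 2 / 49 = 0.01415 h⁻¹ = 0.3395 d⁻¹.
First-order decay: C = 7.297·exp(−k·t) = 7.297·0.7037 = 5.136 µg/L.
Second outfall: C = (1762·5.136 + 217.0·179.0)/1979 = 24.20 µg/L.

24.2 µg/L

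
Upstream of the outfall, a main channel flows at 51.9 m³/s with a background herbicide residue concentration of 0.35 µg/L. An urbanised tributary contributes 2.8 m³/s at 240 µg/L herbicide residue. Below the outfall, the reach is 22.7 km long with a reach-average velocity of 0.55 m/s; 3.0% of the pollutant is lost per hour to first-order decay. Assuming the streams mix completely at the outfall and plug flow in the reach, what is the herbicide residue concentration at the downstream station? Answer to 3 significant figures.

8.90 µg/L

Flow-weighted average: C = (51.90·0.3500 + 2.800·240.0) / 54.70 = 690.2/54.70 = 12.62 µg/L.
Travel time t = 22.7·1000 / 0.55 = 41270 s = 11.46 h.
3.0%/h lost → k = −ln(1 − 0.03) = 0.03046 h⁻¹.
First-order decay: C = 12.62·exp(−k·t) = 12.62·0.7052 = 8.898 µg/L.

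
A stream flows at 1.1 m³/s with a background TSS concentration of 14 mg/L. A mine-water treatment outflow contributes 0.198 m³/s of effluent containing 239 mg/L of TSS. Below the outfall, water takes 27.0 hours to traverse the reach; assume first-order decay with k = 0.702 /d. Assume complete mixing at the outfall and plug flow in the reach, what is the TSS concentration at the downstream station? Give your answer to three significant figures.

21.9 mg/L

Conservation of mass: C = (1.100·14.00 + 0.1980·239.0) / 1.298 = 62.72/1.298 = 48.32 mg/L.
Decay over the reach: 48.32·exp(−kt) = 48.32·0.4540 = 21.94 mg/L.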